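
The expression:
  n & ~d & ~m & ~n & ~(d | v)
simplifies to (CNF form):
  False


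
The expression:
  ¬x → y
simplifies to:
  x ∨ y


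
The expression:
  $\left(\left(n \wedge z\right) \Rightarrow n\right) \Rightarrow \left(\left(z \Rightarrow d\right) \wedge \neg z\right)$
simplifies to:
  $\neg z$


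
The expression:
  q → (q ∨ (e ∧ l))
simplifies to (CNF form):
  True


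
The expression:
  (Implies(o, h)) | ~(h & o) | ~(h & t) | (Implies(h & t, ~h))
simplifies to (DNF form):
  True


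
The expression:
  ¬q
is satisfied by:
  {q: False}


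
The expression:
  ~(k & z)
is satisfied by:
  {k: False, z: False}
  {z: True, k: False}
  {k: True, z: False}


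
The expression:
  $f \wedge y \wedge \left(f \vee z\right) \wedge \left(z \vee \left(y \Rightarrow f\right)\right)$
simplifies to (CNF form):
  $f \wedge y$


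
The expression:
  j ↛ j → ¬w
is always true.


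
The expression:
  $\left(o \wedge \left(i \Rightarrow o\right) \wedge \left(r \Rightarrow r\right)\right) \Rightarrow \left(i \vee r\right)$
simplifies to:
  $i \vee r \vee \neg o$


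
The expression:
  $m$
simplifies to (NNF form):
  $m$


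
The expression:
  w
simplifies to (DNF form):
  w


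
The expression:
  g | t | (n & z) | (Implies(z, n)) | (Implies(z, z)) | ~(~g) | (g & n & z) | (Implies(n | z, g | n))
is always true.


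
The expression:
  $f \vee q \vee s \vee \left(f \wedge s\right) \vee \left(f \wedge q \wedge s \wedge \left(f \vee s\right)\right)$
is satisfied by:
  {q: True, s: True, f: True}
  {q: True, s: True, f: False}
  {q: True, f: True, s: False}
  {q: True, f: False, s: False}
  {s: True, f: True, q: False}
  {s: True, f: False, q: False}
  {f: True, s: False, q: False}


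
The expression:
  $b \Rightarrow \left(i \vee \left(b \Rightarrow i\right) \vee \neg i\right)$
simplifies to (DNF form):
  $\text{True}$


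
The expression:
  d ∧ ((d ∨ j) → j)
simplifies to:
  d ∧ j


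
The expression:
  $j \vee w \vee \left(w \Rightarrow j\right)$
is always true.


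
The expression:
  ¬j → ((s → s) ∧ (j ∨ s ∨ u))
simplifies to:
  j ∨ s ∨ u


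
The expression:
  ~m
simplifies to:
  ~m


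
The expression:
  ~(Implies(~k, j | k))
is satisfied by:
  {j: False, k: False}


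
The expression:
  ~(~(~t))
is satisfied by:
  {t: False}


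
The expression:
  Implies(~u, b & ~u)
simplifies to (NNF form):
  b | u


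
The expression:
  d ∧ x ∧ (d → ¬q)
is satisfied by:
  {d: True, x: True, q: False}


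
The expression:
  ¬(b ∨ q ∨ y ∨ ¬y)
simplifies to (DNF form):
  False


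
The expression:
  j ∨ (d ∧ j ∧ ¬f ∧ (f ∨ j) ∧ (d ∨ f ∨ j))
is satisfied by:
  {j: True}


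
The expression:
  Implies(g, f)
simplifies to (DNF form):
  f | ~g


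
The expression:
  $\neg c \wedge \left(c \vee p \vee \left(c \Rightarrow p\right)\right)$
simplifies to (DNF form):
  $\neg c$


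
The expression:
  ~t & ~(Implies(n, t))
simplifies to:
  n & ~t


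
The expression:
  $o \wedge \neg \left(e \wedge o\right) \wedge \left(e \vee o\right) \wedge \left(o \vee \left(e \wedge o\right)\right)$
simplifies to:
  $o \wedge \neg e$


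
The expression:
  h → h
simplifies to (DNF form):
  True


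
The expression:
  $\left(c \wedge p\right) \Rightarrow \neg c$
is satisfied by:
  {p: False, c: False}
  {c: True, p: False}
  {p: True, c: False}


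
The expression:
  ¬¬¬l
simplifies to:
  ¬l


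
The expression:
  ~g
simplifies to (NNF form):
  ~g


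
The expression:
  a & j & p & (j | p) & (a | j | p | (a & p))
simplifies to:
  a & j & p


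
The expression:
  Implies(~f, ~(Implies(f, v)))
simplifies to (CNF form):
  f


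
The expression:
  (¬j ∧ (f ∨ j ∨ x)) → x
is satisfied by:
  {x: True, j: True, f: False}
  {x: True, j: False, f: False}
  {j: True, x: False, f: False}
  {x: False, j: False, f: False}
  {f: True, x: True, j: True}
  {f: True, x: True, j: False}
  {f: True, j: True, x: False}


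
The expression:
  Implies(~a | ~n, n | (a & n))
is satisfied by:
  {n: True}


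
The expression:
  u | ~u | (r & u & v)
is always true.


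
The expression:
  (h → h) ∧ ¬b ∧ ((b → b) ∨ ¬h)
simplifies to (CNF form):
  ¬b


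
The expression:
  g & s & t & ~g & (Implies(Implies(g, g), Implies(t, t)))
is never true.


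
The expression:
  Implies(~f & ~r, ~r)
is always true.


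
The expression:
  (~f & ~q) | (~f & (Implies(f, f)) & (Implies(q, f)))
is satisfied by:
  {q: False, f: False}


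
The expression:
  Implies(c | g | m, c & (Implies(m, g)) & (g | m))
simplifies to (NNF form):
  (c | ~g) & (c | ~m) & (g | ~c)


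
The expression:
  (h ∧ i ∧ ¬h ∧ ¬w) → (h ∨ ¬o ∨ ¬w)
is always true.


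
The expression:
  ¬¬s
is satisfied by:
  {s: True}


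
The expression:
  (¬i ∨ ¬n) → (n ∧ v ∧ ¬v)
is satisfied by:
  {i: True, n: True}


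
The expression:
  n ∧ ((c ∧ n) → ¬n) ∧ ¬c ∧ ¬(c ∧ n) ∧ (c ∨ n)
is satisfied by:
  {n: True, c: False}


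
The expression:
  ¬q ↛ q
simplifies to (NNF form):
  True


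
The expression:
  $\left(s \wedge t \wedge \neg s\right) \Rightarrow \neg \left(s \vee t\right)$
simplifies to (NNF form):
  $\text{True}$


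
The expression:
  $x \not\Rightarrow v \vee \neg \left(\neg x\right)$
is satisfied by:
  {x: True}


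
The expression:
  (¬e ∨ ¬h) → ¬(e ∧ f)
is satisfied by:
  {h: True, e: False, f: False}
  {e: False, f: False, h: False}
  {f: True, h: True, e: False}
  {f: True, e: False, h: False}
  {h: True, e: True, f: False}
  {e: True, h: False, f: False}
  {f: True, e: True, h: True}


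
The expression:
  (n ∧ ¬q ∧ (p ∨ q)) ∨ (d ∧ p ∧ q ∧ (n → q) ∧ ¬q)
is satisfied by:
  {p: True, n: True, q: False}


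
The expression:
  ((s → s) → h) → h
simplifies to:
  True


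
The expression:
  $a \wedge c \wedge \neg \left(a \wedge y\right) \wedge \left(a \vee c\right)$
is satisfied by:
  {a: True, c: True, y: False}


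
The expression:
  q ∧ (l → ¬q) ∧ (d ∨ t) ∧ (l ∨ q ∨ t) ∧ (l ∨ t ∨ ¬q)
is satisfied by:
  {t: True, q: True, l: False}


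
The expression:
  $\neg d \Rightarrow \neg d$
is always true.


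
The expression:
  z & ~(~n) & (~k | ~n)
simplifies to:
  n & z & ~k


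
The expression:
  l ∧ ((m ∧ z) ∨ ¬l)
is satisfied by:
  {z: True, m: True, l: True}


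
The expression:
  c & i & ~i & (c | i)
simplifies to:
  False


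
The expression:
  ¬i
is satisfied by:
  {i: False}


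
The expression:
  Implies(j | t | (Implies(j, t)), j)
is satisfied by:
  {j: True}


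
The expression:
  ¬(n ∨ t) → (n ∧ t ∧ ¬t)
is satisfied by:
  {n: True, t: True}
  {n: True, t: False}
  {t: True, n: False}


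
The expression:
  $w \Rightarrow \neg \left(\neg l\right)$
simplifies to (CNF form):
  $l \vee \neg w$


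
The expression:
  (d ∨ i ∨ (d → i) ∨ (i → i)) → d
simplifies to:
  d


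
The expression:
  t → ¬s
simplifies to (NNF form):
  ¬s ∨ ¬t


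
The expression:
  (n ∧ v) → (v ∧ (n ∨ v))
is always true.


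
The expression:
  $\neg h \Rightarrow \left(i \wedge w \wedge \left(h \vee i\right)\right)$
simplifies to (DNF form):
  $h \vee \left(i \wedge w\right)$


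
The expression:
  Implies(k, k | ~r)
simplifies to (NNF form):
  True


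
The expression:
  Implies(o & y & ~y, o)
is always true.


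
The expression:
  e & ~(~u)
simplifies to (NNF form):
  e & u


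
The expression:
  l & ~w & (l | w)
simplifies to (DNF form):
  l & ~w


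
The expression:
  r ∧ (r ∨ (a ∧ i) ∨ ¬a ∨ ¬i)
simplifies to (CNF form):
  r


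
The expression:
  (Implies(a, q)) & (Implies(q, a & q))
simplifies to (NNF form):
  (a & q) | (~a & ~q)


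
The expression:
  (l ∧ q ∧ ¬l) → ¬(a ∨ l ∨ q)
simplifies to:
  True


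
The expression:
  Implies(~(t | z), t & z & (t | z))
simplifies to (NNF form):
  t | z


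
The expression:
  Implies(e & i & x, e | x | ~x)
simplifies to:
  True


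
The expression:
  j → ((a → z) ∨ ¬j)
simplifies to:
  z ∨ ¬a ∨ ¬j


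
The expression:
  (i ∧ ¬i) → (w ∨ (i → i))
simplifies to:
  True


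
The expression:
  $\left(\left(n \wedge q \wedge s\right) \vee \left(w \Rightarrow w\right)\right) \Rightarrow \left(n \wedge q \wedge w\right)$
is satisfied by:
  {w: True, q: True, n: True}


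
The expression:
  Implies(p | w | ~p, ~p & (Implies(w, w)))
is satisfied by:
  {p: False}


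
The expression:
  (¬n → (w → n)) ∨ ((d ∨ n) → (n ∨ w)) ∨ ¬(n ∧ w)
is always true.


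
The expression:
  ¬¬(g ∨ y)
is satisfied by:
  {y: True, g: True}
  {y: True, g: False}
  {g: True, y: False}


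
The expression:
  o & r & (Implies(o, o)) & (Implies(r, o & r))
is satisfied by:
  {r: True, o: True}


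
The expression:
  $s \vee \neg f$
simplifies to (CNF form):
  $s \vee \neg f$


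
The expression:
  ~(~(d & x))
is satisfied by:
  {d: True, x: True}


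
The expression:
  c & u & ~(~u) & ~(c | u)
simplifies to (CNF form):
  False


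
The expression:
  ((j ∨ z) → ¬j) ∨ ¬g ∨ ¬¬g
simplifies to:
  True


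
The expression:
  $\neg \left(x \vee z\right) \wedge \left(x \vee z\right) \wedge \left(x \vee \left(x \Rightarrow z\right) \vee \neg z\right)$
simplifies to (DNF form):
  $\text{False}$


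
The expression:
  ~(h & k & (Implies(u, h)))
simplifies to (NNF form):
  ~h | ~k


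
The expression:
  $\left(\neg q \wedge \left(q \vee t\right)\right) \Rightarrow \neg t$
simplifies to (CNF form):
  $q \vee \neg t$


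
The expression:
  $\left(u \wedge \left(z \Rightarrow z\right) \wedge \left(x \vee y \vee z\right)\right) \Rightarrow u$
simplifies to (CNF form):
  $\text{True}$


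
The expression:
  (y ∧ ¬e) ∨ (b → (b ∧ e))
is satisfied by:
  {y: True, e: True, b: False}
  {y: True, e: False, b: False}
  {e: True, y: False, b: False}
  {y: False, e: False, b: False}
  {y: True, b: True, e: True}
  {y: True, b: True, e: False}
  {b: True, e: True, y: False}


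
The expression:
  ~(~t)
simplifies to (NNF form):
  t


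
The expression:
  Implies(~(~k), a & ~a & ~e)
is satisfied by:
  {k: False}


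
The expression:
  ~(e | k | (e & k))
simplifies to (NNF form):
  ~e & ~k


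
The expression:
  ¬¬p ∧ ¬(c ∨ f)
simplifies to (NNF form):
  p ∧ ¬c ∧ ¬f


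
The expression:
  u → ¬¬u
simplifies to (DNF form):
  True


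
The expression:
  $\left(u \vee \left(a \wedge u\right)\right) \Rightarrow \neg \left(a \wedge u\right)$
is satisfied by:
  {u: False, a: False}
  {a: True, u: False}
  {u: True, a: False}


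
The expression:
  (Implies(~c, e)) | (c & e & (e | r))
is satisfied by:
  {c: True, e: True}
  {c: True, e: False}
  {e: True, c: False}


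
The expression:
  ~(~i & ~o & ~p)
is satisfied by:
  {i: True, o: True, p: True}
  {i: True, o: True, p: False}
  {i: True, p: True, o: False}
  {i: True, p: False, o: False}
  {o: True, p: True, i: False}
  {o: True, p: False, i: False}
  {p: True, o: False, i: False}


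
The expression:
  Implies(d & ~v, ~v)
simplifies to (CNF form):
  True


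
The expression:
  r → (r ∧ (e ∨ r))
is always true.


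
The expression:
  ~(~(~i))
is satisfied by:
  {i: False}


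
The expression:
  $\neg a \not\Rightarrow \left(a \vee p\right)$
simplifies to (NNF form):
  $\neg a \wedge \neg p$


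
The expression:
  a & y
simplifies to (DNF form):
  a & y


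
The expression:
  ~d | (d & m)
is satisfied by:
  {m: True, d: False}
  {d: False, m: False}
  {d: True, m: True}


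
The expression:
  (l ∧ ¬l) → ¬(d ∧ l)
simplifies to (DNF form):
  True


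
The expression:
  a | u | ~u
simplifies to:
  True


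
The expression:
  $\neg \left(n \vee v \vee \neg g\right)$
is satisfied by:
  {g: True, n: False, v: False}


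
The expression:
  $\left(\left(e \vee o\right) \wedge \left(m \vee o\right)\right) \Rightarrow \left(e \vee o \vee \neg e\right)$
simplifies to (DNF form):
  $\text{True}$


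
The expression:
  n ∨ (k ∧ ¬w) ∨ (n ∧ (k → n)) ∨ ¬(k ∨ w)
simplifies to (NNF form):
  n ∨ ¬w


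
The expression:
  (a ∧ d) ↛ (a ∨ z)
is never true.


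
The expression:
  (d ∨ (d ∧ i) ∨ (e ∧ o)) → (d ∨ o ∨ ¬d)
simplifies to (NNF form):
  True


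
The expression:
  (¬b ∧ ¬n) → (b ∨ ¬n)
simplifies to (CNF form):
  True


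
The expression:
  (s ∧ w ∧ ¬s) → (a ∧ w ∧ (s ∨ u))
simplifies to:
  True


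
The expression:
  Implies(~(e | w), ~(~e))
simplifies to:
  e | w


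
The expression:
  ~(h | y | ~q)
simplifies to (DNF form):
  q & ~h & ~y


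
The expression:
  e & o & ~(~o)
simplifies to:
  e & o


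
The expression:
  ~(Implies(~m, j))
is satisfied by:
  {j: False, m: False}


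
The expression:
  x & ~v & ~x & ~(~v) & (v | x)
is never true.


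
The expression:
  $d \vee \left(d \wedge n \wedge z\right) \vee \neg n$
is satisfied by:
  {d: True, n: False}
  {n: False, d: False}
  {n: True, d: True}


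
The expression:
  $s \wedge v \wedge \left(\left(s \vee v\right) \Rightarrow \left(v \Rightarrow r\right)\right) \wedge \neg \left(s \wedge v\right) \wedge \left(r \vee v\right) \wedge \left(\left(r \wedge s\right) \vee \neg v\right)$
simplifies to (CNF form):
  $\text{False}$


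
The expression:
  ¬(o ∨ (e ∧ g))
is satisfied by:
  {g: False, o: False, e: False}
  {e: True, g: False, o: False}
  {g: True, e: False, o: False}


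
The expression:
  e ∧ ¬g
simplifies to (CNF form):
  e ∧ ¬g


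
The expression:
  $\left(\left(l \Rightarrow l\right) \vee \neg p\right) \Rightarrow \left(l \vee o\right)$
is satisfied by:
  {o: True, l: True}
  {o: True, l: False}
  {l: True, o: False}


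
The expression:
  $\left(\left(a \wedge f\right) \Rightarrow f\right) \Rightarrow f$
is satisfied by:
  {f: True}


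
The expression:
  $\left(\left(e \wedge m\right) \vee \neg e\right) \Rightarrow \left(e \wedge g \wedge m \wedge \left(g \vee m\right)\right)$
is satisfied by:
  {e: True, g: True, m: False}
  {e: True, m: False, g: False}
  {e: True, g: True, m: True}


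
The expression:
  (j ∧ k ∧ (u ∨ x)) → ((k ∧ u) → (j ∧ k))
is always true.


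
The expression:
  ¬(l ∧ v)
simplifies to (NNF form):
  ¬l ∨ ¬v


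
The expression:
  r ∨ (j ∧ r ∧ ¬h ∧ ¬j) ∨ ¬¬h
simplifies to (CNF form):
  h ∨ r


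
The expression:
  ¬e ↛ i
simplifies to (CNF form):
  ¬e ∧ ¬i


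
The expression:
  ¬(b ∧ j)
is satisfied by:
  {b: False, j: False}
  {j: True, b: False}
  {b: True, j: False}


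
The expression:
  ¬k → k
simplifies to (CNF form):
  k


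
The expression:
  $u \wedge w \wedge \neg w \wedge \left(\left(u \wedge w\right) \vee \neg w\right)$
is never true.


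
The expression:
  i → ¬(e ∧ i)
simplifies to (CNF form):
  ¬e ∨ ¬i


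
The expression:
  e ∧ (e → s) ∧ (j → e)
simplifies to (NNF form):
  e ∧ s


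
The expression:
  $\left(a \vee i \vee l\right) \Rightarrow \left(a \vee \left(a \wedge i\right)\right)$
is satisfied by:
  {a: True, l: False, i: False}
  {a: True, i: True, l: False}
  {a: True, l: True, i: False}
  {a: True, i: True, l: True}
  {i: False, l: False, a: False}


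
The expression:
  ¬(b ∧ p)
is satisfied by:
  {p: False, b: False}
  {b: True, p: False}
  {p: True, b: False}


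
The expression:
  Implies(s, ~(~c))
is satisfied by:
  {c: True, s: False}
  {s: False, c: False}
  {s: True, c: True}


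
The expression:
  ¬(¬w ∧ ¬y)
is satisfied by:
  {y: True, w: True}
  {y: True, w: False}
  {w: True, y: False}


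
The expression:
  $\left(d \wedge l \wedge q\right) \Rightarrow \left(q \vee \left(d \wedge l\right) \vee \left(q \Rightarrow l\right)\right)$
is always true.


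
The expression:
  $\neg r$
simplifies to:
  $\neg r$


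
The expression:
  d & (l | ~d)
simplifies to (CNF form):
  d & l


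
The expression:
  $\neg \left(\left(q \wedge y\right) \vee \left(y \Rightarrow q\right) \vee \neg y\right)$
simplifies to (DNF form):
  $y \wedge \neg q$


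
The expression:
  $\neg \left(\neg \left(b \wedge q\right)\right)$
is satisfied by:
  {b: True, q: True}


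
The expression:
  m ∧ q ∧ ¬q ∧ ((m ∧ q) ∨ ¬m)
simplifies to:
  False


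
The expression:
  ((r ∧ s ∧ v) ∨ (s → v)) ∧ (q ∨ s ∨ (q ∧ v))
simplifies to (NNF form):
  (q ∧ ¬s) ∨ (s ∧ v)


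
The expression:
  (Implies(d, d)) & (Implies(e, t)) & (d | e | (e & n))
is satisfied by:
  {t: True, d: True, e: False}
  {d: True, e: False, t: False}
  {t: True, e: True, d: True}
  {t: True, e: True, d: False}


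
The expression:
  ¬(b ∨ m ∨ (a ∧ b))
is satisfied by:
  {b: False, m: False}


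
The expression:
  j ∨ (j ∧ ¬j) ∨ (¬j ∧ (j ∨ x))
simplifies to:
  j ∨ x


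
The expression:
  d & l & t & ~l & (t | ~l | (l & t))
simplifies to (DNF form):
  False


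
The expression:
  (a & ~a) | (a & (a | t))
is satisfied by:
  {a: True}


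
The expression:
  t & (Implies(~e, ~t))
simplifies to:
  e & t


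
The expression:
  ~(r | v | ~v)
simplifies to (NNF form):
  False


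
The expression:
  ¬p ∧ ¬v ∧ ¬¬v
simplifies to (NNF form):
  False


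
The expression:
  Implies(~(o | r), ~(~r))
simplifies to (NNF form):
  o | r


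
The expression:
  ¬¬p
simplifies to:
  p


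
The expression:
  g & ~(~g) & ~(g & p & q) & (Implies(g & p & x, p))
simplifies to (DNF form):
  (g & ~p) | (g & ~q)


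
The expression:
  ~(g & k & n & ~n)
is always true.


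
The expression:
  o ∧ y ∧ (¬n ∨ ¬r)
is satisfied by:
  {o: True, y: True, n: False, r: False}
  {r: True, o: True, y: True, n: False}
  {n: True, o: True, y: True, r: False}


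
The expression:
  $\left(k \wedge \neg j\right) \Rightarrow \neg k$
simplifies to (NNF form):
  $j \vee \neg k$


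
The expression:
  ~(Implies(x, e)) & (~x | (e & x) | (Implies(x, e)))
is never true.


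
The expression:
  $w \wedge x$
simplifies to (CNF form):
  $w \wedge x$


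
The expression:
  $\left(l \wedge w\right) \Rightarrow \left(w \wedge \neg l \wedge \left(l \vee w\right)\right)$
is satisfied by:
  {l: False, w: False}
  {w: True, l: False}
  {l: True, w: False}


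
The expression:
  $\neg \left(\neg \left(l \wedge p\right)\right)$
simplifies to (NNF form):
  $l \wedge p$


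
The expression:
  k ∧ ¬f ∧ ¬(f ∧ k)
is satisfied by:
  {k: True, f: False}


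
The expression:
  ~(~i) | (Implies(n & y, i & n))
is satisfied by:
  {i: True, y: False, n: False}
  {y: False, n: False, i: False}
  {i: True, n: True, y: False}
  {n: True, y: False, i: False}
  {i: True, y: True, n: False}
  {y: True, i: False, n: False}
  {i: True, n: True, y: True}


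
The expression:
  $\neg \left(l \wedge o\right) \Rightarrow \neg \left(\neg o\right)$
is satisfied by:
  {o: True}


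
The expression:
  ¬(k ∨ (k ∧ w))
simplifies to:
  ¬k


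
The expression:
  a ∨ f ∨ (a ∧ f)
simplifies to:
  a ∨ f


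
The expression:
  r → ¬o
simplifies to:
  ¬o ∨ ¬r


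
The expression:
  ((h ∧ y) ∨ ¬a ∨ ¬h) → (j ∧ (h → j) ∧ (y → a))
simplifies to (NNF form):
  (a ∨ j) ∧ (a ∨ ¬y) ∧ (h ∨ j) ∧ (j ∨ ¬y)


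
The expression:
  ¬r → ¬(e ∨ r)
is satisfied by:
  {r: True, e: False}
  {e: False, r: False}
  {e: True, r: True}


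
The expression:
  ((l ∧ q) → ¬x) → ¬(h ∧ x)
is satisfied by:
  {q: True, l: True, h: False, x: False}
  {q: True, l: False, h: False, x: False}
  {l: True, q: False, h: False, x: False}
  {q: False, l: False, h: False, x: False}
  {x: True, q: True, l: True, h: False}
  {x: True, q: True, l: False, h: False}
  {x: True, l: True, q: False, h: False}
  {x: True, l: False, q: False, h: False}
  {q: True, h: True, l: True, x: False}
  {q: True, h: True, l: False, x: False}
  {h: True, l: True, q: False, x: False}
  {h: True, q: False, l: False, x: False}
  {x: True, q: True, h: True, l: True}


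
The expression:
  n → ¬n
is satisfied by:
  {n: False}


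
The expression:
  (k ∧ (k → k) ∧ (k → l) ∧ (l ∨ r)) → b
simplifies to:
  b ∨ ¬k ∨ ¬l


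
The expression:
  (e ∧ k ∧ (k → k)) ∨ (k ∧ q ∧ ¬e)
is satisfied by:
  {q: True, e: True, k: True}
  {q: True, k: True, e: False}
  {e: True, k: True, q: False}


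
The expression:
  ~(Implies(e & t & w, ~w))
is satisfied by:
  {t: True, e: True, w: True}


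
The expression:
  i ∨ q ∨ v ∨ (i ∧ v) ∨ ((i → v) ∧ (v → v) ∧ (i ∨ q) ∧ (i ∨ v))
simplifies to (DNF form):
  i ∨ q ∨ v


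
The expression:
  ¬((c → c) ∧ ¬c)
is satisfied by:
  {c: True}


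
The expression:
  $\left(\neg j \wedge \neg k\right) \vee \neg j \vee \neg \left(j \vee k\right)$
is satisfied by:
  {j: False}


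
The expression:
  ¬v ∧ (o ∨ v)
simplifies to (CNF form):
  o ∧ ¬v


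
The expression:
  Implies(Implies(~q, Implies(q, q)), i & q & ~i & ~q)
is never true.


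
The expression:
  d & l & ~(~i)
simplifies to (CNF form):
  d & i & l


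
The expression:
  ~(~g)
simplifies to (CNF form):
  g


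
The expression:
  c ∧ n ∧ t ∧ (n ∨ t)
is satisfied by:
  {t: True, c: True, n: True}


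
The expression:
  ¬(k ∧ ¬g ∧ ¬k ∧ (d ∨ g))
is always true.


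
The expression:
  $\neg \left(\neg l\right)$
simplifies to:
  $l$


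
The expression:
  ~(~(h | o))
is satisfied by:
  {o: True, h: True}
  {o: True, h: False}
  {h: True, o: False}


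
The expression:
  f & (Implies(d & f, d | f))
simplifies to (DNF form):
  f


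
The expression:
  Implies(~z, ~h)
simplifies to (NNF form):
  z | ~h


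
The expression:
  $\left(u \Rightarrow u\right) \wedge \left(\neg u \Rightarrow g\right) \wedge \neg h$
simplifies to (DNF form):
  $\left(g \wedge \neg h\right) \vee \left(u \wedge \neg h\right)$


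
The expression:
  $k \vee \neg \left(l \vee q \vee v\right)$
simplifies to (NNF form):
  $k \vee \left(\neg l \wedge \neg q \wedge \neg v\right)$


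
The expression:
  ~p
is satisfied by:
  {p: False}


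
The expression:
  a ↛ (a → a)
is never true.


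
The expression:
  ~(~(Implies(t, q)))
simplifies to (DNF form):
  q | ~t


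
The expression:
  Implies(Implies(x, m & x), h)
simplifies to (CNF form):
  (h | x) & (h | ~m)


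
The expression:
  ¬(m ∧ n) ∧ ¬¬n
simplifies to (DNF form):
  n ∧ ¬m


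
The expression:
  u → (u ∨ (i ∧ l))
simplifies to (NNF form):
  True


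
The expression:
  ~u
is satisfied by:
  {u: False}


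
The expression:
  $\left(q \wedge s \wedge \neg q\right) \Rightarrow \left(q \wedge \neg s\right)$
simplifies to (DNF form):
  $\text{True}$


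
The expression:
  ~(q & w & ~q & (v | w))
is always true.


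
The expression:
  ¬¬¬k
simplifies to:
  ¬k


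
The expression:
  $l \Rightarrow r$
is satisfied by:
  {r: True, l: False}
  {l: False, r: False}
  {l: True, r: True}


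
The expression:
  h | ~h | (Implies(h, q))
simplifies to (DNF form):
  True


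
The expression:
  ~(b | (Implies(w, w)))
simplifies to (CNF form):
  False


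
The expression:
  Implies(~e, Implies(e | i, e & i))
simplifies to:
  e | ~i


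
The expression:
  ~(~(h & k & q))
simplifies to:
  h & k & q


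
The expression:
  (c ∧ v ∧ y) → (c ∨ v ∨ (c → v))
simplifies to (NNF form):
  True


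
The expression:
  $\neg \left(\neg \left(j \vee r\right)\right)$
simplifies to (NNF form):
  $j \vee r$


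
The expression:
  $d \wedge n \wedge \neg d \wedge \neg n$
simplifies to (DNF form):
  $\text{False}$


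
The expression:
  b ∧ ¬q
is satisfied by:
  {b: True, q: False}


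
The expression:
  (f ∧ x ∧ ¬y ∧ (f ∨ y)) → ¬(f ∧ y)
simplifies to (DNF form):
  True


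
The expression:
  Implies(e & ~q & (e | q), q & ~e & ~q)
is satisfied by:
  {q: True, e: False}
  {e: False, q: False}
  {e: True, q: True}


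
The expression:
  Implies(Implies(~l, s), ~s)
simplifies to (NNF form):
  ~s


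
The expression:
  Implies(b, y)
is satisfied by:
  {y: True, b: False}
  {b: False, y: False}
  {b: True, y: True}


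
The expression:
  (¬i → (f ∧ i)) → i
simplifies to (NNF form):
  True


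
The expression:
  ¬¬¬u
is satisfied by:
  {u: False}


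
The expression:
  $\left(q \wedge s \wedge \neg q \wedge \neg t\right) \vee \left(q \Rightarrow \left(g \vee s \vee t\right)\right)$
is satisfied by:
  {t: True, s: True, g: True, q: False}
  {t: True, s: True, g: False, q: False}
  {t: True, g: True, s: False, q: False}
  {t: True, g: False, s: False, q: False}
  {s: True, g: True, t: False, q: False}
  {s: True, t: False, g: False, q: False}
  {s: False, g: True, t: False, q: False}
  {s: False, t: False, g: False, q: False}
  {t: True, q: True, s: True, g: True}
  {t: True, q: True, s: True, g: False}
  {t: True, q: True, g: True, s: False}
  {t: True, q: True, g: False, s: False}
  {q: True, s: True, g: True, t: False}
  {q: True, s: True, g: False, t: False}
  {q: True, g: True, s: False, t: False}


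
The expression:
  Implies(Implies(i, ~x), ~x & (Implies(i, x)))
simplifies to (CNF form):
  (i | ~i) & (i | ~x) & (x | ~i) & (x | ~x)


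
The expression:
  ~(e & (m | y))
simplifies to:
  ~e | (~m & ~y)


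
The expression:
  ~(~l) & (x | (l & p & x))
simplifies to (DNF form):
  l & x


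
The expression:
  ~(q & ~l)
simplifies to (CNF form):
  l | ~q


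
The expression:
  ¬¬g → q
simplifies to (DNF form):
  q ∨ ¬g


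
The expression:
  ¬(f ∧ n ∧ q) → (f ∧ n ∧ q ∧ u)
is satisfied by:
  {f: True, q: True, n: True}


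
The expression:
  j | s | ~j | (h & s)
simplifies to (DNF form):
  True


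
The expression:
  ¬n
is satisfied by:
  {n: False}


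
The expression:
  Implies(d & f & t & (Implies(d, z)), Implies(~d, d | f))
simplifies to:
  True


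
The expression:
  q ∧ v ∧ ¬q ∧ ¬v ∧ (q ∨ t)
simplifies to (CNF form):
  False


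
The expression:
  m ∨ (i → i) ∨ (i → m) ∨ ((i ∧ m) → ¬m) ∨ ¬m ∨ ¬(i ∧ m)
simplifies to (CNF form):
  True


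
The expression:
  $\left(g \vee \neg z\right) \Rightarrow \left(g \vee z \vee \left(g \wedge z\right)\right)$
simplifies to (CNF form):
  $g \vee z$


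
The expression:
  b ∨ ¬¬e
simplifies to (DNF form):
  b ∨ e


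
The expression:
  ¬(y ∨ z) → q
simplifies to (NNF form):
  q ∨ y ∨ z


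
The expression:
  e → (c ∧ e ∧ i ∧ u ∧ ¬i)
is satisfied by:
  {e: False}


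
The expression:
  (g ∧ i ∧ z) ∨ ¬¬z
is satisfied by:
  {z: True}


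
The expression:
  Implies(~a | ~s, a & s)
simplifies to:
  a & s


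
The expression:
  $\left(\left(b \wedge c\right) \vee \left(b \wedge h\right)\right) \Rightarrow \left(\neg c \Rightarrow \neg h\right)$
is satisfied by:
  {c: True, h: False, b: False}
  {h: False, b: False, c: False}
  {b: True, c: True, h: False}
  {b: True, h: False, c: False}
  {c: True, h: True, b: False}
  {h: True, c: False, b: False}
  {b: True, h: True, c: True}


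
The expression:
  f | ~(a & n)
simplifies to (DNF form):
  f | ~a | ~n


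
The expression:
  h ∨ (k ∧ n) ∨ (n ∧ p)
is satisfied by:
  {h: True, k: True, p: True, n: True}
  {h: True, k: True, n: True, p: False}
  {h: True, p: True, n: True, k: False}
  {h: True, n: True, p: False, k: False}
  {h: True, p: True, k: True, n: False}
  {h: True, k: True, n: False, p: False}
  {h: True, p: True, n: False, k: False}
  {h: True, n: False, p: False, k: False}
  {k: True, n: True, p: True, h: False}
  {k: True, n: True, p: False, h: False}
  {n: True, p: True, k: False, h: False}


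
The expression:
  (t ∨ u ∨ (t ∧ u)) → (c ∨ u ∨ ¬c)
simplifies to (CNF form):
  True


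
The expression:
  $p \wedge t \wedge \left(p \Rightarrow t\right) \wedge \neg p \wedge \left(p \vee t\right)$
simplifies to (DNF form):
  $\text{False}$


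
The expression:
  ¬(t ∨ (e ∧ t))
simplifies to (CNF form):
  ¬t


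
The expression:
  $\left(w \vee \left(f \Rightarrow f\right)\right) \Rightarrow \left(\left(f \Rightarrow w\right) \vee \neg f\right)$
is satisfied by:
  {w: True, f: False}
  {f: False, w: False}
  {f: True, w: True}


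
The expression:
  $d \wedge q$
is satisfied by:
  {d: True, q: True}


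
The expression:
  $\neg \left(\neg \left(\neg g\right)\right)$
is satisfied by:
  {g: False}


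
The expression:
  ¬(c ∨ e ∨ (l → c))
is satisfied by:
  {l: True, e: False, c: False}


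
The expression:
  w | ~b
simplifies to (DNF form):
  w | ~b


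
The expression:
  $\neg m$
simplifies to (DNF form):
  $\neg m$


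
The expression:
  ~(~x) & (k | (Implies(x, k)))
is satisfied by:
  {x: True, k: True}


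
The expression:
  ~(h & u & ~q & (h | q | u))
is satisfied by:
  {q: True, h: False, u: False}
  {h: False, u: False, q: False}
  {q: True, u: True, h: False}
  {u: True, h: False, q: False}
  {q: True, h: True, u: False}
  {h: True, q: False, u: False}
  {q: True, u: True, h: True}


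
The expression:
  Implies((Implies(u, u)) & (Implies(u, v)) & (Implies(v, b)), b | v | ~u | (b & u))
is always true.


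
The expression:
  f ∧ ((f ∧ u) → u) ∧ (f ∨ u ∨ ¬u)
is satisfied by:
  {f: True}


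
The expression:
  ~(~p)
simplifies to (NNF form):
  p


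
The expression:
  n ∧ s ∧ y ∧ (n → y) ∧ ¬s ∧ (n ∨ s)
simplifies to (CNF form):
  False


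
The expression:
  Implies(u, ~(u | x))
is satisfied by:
  {u: False}


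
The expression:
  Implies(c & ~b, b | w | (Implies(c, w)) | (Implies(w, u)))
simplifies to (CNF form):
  True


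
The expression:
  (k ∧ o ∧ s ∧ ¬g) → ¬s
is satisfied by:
  {g: True, s: False, k: False, o: False}
  {g: False, s: False, k: False, o: False}
  {o: True, g: True, s: False, k: False}
  {o: True, g: False, s: False, k: False}
  {g: True, k: True, o: False, s: False}
  {k: True, o: False, s: False, g: False}
  {o: True, k: True, g: True, s: False}
  {o: True, k: True, g: False, s: False}
  {g: True, s: True, o: False, k: False}
  {s: True, o: False, k: False, g: False}
  {g: True, o: True, s: True, k: False}
  {o: True, s: True, g: False, k: False}
  {g: True, k: True, s: True, o: False}
  {k: True, s: True, o: False, g: False}
  {o: True, k: True, s: True, g: True}


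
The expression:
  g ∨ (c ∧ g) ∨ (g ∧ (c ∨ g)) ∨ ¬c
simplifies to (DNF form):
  g ∨ ¬c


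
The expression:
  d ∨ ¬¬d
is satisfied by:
  {d: True}


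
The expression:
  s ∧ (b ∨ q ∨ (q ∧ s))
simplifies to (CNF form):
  s ∧ (b ∨ q)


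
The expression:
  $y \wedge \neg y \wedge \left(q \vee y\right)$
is never true.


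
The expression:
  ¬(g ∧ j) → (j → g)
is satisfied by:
  {g: True, j: False}
  {j: False, g: False}
  {j: True, g: True}


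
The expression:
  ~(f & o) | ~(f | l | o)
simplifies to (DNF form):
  ~f | ~o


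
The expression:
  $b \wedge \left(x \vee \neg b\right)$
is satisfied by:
  {b: True, x: True}


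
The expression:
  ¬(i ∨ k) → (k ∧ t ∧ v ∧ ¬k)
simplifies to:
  i ∨ k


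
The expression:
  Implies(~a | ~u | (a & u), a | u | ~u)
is always true.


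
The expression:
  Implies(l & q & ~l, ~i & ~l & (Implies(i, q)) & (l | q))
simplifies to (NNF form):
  True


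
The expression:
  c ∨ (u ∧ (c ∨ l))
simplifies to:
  c ∨ (l ∧ u)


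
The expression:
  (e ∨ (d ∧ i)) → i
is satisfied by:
  {i: True, e: False}
  {e: False, i: False}
  {e: True, i: True}


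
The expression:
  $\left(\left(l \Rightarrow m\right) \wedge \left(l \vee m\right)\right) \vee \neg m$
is always true.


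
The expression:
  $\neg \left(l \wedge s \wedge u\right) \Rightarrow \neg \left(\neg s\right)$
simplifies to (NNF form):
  $s$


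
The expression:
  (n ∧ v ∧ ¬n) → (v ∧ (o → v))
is always true.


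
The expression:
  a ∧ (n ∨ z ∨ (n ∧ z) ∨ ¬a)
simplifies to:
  a ∧ (n ∨ z)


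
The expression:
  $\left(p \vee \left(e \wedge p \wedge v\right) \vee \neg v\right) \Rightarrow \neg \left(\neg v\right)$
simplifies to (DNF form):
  $v$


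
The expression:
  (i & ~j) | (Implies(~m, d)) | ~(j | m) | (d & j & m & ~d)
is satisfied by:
  {d: True, m: True, j: False}
  {d: True, m: False, j: False}
  {m: True, d: False, j: False}
  {d: False, m: False, j: False}
  {j: True, d: True, m: True}
  {j: True, d: True, m: False}
  {j: True, m: True, d: False}


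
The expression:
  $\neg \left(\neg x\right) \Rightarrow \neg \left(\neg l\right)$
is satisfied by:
  {l: True, x: False}
  {x: False, l: False}
  {x: True, l: True}


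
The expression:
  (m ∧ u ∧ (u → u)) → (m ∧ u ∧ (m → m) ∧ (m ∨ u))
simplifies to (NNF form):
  True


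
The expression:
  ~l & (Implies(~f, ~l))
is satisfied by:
  {l: False}


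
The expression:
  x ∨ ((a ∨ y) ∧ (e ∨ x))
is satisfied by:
  {a: True, y: True, x: True, e: True}
  {a: True, x: True, e: True, y: False}
  {y: True, x: True, e: True, a: False}
  {x: True, e: True, y: False, a: False}
  {y: True, x: True, a: True, e: False}
  {x: True, a: True, y: False, e: False}
  {x: True, y: True, a: False, e: False}
  {x: True, a: False, e: False, y: False}
  {y: True, a: True, e: True, x: False}
  {a: True, e: True, y: False, x: False}
  {y: True, e: True, a: False, x: False}


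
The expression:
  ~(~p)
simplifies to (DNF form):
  p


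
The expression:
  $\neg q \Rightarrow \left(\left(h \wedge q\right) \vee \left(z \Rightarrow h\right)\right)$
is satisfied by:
  {q: True, h: True, z: False}
  {q: True, h: False, z: False}
  {h: True, q: False, z: False}
  {q: False, h: False, z: False}
  {q: True, z: True, h: True}
  {q: True, z: True, h: False}
  {z: True, h: True, q: False}


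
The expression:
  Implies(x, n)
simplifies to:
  n | ~x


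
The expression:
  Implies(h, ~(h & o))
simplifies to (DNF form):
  ~h | ~o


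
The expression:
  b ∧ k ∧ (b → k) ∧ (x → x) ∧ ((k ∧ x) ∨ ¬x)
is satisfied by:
  {b: True, k: True}


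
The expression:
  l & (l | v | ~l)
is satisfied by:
  {l: True}


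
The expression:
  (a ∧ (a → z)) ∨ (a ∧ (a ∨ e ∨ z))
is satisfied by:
  {a: True}


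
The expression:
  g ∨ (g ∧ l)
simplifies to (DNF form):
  g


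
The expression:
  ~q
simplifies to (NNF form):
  ~q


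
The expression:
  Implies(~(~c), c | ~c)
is always true.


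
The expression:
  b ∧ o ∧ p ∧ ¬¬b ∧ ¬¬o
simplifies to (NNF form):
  b ∧ o ∧ p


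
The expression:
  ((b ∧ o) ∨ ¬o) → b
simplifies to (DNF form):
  b ∨ o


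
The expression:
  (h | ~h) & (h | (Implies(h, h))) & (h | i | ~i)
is always true.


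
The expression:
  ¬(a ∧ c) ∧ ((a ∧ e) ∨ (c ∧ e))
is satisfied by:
  {a: True, e: True, c: False}
  {c: True, e: True, a: False}


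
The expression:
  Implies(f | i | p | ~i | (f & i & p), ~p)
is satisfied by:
  {p: False}


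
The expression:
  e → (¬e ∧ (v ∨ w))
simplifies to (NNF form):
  ¬e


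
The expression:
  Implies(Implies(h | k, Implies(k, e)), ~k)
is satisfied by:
  {k: False, e: False}
  {e: True, k: False}
  {k: True, e: False}


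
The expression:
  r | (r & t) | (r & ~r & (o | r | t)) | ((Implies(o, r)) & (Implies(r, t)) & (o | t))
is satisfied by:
  {r: True, t: True, o: False}
  {r: True, t: False, o: False}
  {r: True, o: True, t: True}
  {r: True, o: True, t: False}
  {t: True, o: False, r: False}


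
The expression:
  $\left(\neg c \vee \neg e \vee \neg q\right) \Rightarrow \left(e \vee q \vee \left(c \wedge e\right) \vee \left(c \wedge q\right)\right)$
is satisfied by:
  {q: True, e: True}
  {q: True, e: False}
  {e: True, q: False}


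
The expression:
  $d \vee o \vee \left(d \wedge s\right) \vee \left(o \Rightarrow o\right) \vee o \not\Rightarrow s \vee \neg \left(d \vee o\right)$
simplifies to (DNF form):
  $\text{True}$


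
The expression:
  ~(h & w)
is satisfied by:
  {w: False, h: False}
  {h: True, w: False}
  {w: True, h: False}


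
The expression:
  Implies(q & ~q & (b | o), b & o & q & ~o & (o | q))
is always true.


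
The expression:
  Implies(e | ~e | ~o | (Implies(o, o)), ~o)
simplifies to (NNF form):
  ~o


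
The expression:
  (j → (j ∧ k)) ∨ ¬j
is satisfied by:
  {k: True, j: False}
  {j: False, k: False}
  {j: True, k: True}


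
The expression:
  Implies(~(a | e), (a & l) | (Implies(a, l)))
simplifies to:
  True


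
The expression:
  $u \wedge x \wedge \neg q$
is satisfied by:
  {u: True, x: True, q: False}


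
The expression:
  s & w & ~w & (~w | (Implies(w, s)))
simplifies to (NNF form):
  False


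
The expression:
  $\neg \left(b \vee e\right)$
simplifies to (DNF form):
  $\neg b \wedge \neg e$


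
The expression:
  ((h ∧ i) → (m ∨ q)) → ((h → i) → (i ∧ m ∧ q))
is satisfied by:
  {m: True, h: True, i: False, q: False}
  {q: True, m: True, h: True, i: False}
  {h: True, q: False, m: False, i: False}
  {q: True, h: True, m: False, i: False}
  {i: True, q: True, m: True, h: True}
  {i: True, q: True, m: True, h: False}
  {i: True, h: True, q: False, m: False}


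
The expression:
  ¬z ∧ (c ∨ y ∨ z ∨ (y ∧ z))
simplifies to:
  ¬z ∧ (c ∨ y)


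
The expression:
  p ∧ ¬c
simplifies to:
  p ∧ ¬c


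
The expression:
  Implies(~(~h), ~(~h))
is always true.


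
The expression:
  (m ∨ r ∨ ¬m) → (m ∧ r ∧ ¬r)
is never true.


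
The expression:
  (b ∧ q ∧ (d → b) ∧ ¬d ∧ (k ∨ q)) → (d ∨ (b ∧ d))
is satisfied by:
  {d: True, q: False, b: False}
  {q: False, b: False, d: False}
  {b: True, d: True, q: False}
  {b: True, q: False, d: False}
  {d: True, q: True, b: False}
  {q: True, d: False, b: False}
  {b: True, q: True, d: True}


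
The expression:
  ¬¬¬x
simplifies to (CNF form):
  ¬x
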